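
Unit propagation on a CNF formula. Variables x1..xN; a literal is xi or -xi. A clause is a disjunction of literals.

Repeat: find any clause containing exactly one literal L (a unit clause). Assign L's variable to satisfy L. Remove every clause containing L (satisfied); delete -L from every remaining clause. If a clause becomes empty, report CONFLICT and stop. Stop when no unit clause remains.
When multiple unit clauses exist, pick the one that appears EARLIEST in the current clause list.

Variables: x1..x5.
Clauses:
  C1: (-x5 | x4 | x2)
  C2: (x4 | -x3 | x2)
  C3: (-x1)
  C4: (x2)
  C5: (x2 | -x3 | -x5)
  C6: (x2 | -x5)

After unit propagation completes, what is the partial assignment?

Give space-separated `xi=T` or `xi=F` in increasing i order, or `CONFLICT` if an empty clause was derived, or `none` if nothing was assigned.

Answer: x1=F x2=T

Derivation:
unit clause [-1] forces x1=F; simplify:
  satisfied 1 clause(s); 5 remain; assigned so far: [1]
unit clause [2] forces x2=T; simplify:
  satisfied 5 clause(s); 0 remain; assigned so far: [1, 2]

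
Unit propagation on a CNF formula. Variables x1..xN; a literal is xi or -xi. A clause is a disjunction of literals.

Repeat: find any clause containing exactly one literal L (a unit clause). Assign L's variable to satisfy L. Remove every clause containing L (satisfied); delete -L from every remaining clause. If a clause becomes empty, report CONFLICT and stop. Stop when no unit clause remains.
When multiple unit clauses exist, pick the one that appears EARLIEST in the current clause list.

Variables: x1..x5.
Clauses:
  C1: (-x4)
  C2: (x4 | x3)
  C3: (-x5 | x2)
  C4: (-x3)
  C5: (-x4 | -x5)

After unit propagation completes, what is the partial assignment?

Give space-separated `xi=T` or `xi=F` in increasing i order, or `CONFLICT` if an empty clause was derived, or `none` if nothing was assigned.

unit clause [-4] forces x4=F; simplify:
  drop 4 from [4, 3] -> [3]
  satisfied 2 clause(s); 3 remain; assigned so far: [4]
unit clause [3] forces x3=T; simplify:
  drop -3 from [-3] -> [] (empty!)
  satisfied 1 clause(s); 2 remain; assigned so far: [3, 4]
CONFLICT (empty clause)

Answer: CONFLICT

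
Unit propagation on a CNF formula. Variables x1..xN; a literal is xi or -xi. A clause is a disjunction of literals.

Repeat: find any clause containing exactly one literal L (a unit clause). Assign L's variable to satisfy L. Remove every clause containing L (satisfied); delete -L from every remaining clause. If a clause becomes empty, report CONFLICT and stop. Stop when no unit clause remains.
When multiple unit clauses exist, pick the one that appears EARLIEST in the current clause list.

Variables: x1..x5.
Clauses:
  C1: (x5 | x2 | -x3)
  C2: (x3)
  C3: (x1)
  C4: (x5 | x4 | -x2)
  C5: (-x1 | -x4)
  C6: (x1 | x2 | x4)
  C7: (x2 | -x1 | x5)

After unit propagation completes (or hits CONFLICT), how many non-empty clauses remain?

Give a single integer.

Answer: 3

Derivation:
unit clause [3] forces x3=T; simplify:
  drop -3 from [5, 2, -3] -> [5, 2]
  satisfied 1 clause(s); 6 remain; assigned so far: [3]
unit clause [1] forces x1=T; simplify:
  drop -1 from [-1, -4] -> [-4]
  drop -1 from [2, -1, 5] -> [2, 5]
  satisfied 2 clause(s); 4 remain; assigned so far: [1, 3]
unit clause [-4] forces x4=F; simplify:
  drop 4 from [5, 4, -2] -> [5, -2]
  satisfied 1 clause(s); 3 remain; assigned so far: [1, 3, 4]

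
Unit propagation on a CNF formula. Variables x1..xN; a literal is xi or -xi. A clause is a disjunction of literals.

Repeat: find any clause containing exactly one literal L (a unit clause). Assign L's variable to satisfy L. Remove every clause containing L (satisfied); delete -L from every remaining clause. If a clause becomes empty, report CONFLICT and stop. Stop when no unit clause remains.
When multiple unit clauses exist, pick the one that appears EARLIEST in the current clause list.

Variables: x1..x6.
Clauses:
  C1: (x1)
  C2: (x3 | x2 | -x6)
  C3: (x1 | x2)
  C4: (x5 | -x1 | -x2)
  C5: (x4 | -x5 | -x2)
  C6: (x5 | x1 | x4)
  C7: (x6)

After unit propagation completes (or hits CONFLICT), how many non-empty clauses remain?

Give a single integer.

Answer: 3

Derivation:
unit clause [1] forces x1=T; simplify:
  drop -1 from [5, -1, -2] -> [5, -2]
  satisfied 3 clause(s); 4 remain; assigned so far: [1]
unit clause [6] forces x6=T; simplify:
  drop -6 from [3, 2, -6] -> [3, 2]
  satisfied 1 clause(s); 3 remain; assigned so far: [1, 6]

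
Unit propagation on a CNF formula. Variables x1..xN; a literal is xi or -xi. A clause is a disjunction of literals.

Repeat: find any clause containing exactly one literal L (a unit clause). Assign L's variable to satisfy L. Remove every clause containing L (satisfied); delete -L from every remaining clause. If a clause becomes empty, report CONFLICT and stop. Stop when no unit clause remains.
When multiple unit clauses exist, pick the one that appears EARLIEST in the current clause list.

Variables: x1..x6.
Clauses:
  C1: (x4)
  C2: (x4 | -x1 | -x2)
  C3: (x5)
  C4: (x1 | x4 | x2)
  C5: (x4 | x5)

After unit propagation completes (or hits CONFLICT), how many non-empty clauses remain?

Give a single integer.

Answer: 0

Derivation:
unit clause [4] forces x4=T; simplify:
  satisfied 4 clause(s); 1 remain; assigned so far: [4]
unit clause [5] forces x5=T; simplify:
  satisfied 1 clause(s); 0 remain; assigned so far: [4, 5]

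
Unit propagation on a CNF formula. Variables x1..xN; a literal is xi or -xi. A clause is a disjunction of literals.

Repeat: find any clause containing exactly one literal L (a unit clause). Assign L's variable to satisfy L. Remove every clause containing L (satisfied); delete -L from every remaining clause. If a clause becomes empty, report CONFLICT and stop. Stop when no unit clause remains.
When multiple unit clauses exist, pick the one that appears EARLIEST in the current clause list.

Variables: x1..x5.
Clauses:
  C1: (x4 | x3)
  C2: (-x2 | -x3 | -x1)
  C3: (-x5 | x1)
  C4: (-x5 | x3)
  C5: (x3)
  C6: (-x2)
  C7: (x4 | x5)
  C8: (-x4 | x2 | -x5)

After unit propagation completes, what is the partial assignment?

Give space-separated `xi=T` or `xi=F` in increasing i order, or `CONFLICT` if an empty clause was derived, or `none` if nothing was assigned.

Answer: x2=F x3=T

Derivation:
unit clause [3] forces x3=T; simplify:
  drop -3 from [-2, -3, -1] -> [-2, -1]
  satisfied 3 clause(s); 5 remain; assigned so far: [3]
unit clause [-2] forces x2=F; simplify:
  drop 2 from [-4, 2, -5] -> [-4, -5]
  satisfied 2 clause(s); 3 remain; assigned so far: [2, 3]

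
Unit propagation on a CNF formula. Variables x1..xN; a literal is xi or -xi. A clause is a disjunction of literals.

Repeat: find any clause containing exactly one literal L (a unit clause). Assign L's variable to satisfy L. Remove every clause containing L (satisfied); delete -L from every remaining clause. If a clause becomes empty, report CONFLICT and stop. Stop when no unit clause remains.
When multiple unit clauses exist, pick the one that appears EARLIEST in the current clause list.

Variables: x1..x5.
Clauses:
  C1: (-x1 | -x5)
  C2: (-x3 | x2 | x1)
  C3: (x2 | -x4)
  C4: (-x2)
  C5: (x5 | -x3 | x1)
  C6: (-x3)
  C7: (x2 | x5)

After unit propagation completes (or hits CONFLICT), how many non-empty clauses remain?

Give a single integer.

unit clause [-2] forces x2=F; simplify:
  drop 2 from [-3, 2, 1] -> [-3, 1]
  drop 2 from [2, -4] -> [-4]
  drop 2 from [2, 5] -> [5]
  satisfied 1 clause(s); 6 remain; assigned so far: [2]
unit clause [-4] forces x4=F; simplify:
  satisfied 1 clause(s); 5 remain; assigned so far: [2, 4]
unit clause [-3] forces x3=F; simplify:
  satisfied 3 clause(s); 2 remain; assigned so far: [2, 3, 4]
unit clause [5] forces x5=T; simplify:
  drop -5 from [-1, -5] -> [-1]
  satisfied 1 clause(s); 1 remain; assigned so far: [2, 3, 4, 5]
unit clause [-1] forces x1=F; simplify:
  satisfied 1 clause(s); 0 remain; assigned so far: [1, 2, 3, 4, 5]

Answer: 0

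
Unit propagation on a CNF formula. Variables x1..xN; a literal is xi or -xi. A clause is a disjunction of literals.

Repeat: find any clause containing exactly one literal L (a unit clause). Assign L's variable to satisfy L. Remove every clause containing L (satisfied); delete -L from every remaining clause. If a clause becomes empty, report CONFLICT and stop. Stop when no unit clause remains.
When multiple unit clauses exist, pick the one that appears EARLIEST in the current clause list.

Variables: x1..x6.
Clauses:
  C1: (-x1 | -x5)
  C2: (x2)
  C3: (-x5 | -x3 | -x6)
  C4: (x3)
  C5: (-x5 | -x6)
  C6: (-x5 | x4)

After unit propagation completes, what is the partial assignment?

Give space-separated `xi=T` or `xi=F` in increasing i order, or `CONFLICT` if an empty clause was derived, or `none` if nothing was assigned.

Answer: x2=T x3=T

Derivation:
unit clause [2] forces x2=T; simplify:
  satisfied 1 clause(s); 5 remain; assigned so far: [2]
unit clause [3] forces x3=T; simplify:
  drop -3 from [-5, -3, -6] -> [-5, -6]
  satisfied 1 clause(s); 4 remain; assigned so far: [2, 3]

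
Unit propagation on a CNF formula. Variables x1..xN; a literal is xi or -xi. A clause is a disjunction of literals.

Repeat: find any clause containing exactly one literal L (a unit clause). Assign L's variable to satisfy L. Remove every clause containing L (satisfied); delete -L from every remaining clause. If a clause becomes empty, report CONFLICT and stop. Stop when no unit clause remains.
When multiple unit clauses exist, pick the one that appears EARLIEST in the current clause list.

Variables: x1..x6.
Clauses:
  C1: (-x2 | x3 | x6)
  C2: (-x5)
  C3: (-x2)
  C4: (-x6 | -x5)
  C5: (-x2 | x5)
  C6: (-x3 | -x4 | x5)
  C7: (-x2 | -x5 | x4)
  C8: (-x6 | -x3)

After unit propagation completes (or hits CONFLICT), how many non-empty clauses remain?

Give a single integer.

unit clause [-5] forces x5=F; simplify:
  drop 5 from [-2, 5] -> [-2]
  drop 5 from [-3, -4, 5] -> [-3, -4]
  satisfied 3 clause(s); 5 remain; assigned so far: [5]
unit clause [-2] forces x2=F; simplify:
  satisfied 3 clause(s); 2 remain; assigned so far: [2, 5]

Answer: 2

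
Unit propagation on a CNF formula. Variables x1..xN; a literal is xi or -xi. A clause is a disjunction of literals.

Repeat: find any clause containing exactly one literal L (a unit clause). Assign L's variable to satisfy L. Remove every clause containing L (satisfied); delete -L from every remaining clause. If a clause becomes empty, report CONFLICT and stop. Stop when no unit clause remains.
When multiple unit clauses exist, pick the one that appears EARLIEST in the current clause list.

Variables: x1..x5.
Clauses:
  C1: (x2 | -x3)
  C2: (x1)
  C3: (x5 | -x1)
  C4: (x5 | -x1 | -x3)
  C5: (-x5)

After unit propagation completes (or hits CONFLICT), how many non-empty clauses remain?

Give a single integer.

unit clause [1] forces x1=T; simplify:
  drop -1 from [5, -1] -> [5]
  drop -1 from [5, -1, -3] -> [5, -3]
  satisfied 1 clause(s); 4 remain; assigned so far: [1]
unit clause [5] forces x5=T; simplify:
  drop -5 from [-5] -> [] (empty!)
  satisfied 2 clause(s); 2 remain; assigned so far: [1, 5]
CONFLICT (empty clause)

Answer: 1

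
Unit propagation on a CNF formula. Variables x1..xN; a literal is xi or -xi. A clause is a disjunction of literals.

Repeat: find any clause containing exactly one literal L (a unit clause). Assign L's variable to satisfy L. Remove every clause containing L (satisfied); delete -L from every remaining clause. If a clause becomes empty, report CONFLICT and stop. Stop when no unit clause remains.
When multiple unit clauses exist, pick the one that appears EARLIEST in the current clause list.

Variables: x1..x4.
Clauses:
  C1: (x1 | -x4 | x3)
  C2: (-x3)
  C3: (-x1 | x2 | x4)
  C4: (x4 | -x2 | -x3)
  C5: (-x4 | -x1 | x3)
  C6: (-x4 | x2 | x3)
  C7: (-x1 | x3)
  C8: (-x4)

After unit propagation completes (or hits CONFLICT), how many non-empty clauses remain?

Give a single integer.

unit clause [-3] forces x3=F; simplify:
  drop 3 from [1, -4, 3] -> [1, -4]
  drop 3 from [-4, -1, 3] -> [-4, -1]
  drop 3 from [-4, 2, 3] -> [-4, 2]
  drop 3 from [-1, 3] -> [-1]
  satisfied 2 clause(s); 6 remain; assigned so far: [3]
unit clause [-1] forces x1=F; simplify:
  drop 1 from [1, -4] -> [-4]
  satisfied 3 clause(s); 3 remain; assigned so far: [1, 3]
unit clause [-4] forces x4=F; simplify:
  satisfied 3 clause(s); 0 remain; assigned so far: [1, 3, 4]

Answer: 0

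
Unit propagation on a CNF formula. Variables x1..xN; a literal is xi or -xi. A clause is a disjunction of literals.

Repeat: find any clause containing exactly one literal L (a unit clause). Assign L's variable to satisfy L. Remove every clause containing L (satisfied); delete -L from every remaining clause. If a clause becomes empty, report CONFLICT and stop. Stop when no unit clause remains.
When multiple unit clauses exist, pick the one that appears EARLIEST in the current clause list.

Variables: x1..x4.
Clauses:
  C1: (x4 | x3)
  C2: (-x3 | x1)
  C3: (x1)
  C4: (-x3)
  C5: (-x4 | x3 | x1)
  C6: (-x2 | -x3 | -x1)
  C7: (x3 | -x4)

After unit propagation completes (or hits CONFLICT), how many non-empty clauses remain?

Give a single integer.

unit clause [1] forces x1=T; simplify:
  drop -1 from [-2, -3, -1] -> [-2, -3]
  satisfied 3 clause(s); 4 remain; assigned so far: [1]
unit clause [-3] forces x3=F; simplify:
  drop 3 from [4, 3] -> [4]
  drop 3 from [3, -4] -> [-4]
  satisfied 2 clause(s); 2 remain; assigned so far: [1, 3]
unit clause [4] forces x4=T; simplify:
  drop -4 from [-4] -> [] (empty!)
  satisfied 1 clause(s); 1 remain; assigned so far: [1, 3, 4]
CONFLICT (empty clause)

Answer: 0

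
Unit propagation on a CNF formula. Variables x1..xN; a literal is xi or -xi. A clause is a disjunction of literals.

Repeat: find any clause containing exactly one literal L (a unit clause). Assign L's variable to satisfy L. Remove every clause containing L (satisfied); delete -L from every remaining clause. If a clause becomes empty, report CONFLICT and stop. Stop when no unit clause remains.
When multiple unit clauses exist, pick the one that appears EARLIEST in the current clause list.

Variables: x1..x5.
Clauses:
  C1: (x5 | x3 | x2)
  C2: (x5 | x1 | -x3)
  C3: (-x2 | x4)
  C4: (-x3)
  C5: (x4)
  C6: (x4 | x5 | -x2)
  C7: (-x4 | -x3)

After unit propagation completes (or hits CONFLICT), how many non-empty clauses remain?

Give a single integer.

Answer: 1

Derivation:
unit clause [-3] forces x3=F; simplify:
  drop 3 from [5, 3, 2] -> [5, 2]
  satisfied 3 clause(s); 4 remain; assigned so far: [3]
unit clause [4] forces x4=T; simplify:
  satisfied 3 clause(s); 1 remain; assigned so far: [3, 4]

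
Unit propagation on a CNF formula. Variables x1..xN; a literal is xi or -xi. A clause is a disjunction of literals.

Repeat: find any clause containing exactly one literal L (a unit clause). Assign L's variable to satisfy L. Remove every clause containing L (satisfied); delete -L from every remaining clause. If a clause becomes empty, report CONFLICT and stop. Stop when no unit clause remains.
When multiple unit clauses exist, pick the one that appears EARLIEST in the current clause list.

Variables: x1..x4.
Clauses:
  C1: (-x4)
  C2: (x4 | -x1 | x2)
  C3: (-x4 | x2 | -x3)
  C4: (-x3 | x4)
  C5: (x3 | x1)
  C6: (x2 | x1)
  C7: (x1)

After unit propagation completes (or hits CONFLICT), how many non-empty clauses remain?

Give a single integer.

unit clause [-4] forces x4=F; simplify:
  drop 4 from [4, -1, 2] -> [-1, 2]
  drop 4 from [-3, 4] -> [-3]
  satisfied 2 clause(s); 5 remain; assigned so far: [4]
unit clause [-3] forces x3=F; simplify:
  drop 3 from [3, 1] -> [1]
  satisfied 1 clause(s); 4 remain; assigned so far: [3, 4]
unit clause [1] forces x1=T; simplify:
  drop -1 from [-1, 2] -> [2]
  satisfied 3 clause(s); 1 remain; assigned so far: [1, 3, 4]
unit clause [2] forces x2=T; simplify:
  satisfied 1 clause(s); 0 remain; assigned so far: [1, 2, 3, 4]

Answer: 0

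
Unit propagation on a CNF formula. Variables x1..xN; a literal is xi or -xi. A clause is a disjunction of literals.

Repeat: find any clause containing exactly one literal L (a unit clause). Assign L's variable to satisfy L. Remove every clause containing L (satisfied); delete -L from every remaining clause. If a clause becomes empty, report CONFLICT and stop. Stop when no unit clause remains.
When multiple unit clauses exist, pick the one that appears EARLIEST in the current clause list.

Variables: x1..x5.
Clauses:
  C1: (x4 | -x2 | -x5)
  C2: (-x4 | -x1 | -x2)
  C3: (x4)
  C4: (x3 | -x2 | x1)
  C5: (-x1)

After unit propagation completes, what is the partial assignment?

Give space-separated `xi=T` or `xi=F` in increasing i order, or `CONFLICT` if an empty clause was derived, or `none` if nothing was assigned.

unit clause [4] forces x4=T; simplify:
  drop -4 from [-4, -1, -2] -> [-1, -2]
  satisfied 2 clause(s); 3 remain; assigned so far: [4]
unit clause [-1] forces x1=F; simplify:
  drop 1 from [3, -2, 1] -> [3, -2]
  satisfied 2 clause(s); 1 remain; assigned so far: [1, 4]

Answer: x1=F x4=T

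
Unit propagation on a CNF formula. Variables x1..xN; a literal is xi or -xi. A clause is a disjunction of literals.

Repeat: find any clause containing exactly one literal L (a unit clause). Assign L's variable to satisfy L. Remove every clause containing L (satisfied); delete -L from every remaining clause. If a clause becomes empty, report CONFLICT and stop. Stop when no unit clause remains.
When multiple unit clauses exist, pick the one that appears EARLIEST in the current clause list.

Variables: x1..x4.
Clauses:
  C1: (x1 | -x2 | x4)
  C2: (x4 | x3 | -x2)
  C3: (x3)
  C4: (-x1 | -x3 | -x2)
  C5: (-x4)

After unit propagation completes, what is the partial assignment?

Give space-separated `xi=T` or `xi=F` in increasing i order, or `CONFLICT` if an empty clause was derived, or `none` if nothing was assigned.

unit clause [3] forces x3=T; simplify:
  drop -3 from [-1, -3, -2] -> [-1, -2]
  satisfied 2 clause(s); 3 remain; assigned so far: [3]
unit clause [-4] forces x4=F; simplify:
  drop 4 from [1, -2, 4] -> [1, -2]
  satisfied 1 clause(s); 2 remain; assigned so far: [3, 4]

Answer: x3=T x4=F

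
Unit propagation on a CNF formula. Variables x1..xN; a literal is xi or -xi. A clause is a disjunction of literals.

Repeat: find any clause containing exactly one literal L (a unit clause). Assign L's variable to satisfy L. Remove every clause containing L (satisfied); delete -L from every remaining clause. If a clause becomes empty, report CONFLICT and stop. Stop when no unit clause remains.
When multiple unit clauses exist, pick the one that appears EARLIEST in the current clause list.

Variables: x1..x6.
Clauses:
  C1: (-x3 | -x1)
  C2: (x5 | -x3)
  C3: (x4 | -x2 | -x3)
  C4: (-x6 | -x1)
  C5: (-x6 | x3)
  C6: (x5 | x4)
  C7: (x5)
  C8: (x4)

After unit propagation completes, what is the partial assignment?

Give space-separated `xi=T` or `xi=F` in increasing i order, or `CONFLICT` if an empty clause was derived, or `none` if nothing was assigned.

unit clause [5] forces x5=T; simplify:
  satisfied 3 clause(s); 5 remain; assigned so far: [5]
unit clause [4] forces x4=T; simplify:
  satisfied 2 clause(s); 3 remain; assigned so far: [4, 5]

Answer: x4=T x5=T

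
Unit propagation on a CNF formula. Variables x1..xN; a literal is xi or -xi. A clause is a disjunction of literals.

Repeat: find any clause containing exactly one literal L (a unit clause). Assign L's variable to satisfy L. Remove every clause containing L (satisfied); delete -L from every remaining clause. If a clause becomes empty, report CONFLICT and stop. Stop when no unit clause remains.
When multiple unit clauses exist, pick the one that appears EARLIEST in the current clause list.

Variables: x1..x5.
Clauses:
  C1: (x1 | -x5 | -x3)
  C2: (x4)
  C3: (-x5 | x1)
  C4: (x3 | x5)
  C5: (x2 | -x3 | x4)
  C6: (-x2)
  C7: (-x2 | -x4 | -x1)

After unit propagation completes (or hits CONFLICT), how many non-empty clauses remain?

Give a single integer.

unit clause [4] forces x4=T; simplify:
  drop -4 from [-2, -4, -1] -> [-2, -1]
  satisfied 2 clause(s); 5 remain; assigned so far: [4]
unit clause [-2] forces x2=F; simplify:
  satisfied 2 clause(s); 3 remain; assigned so far: [2, 4]

Answer: 3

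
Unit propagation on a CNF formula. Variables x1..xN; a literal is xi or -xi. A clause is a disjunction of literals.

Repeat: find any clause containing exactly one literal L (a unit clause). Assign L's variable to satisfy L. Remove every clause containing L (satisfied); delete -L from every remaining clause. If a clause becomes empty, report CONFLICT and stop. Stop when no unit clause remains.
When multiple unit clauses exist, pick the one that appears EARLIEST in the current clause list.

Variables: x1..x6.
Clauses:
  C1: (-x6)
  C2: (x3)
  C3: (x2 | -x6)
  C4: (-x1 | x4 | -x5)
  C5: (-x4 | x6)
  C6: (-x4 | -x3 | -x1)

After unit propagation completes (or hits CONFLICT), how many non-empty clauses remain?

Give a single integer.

unit clause [-6] forces x6=F; simplify:
  drop 6 from [-4, 6] -> [-4]
  satisfied 2 clause(s); 4 remain; assigned so far: [6]
unit clause [3] forces x3=T; simplify:
  drop -3 from [-4, -3, -1] -> [-4, -1]
  satisfied 1 clause(s); 3 remain; assigned so far: [3, 6]
unit clause [-4] forces x4=F; simplify:
  drop 4 from [-1, 4, -5] -> [-1, -5]
  satisfied 2 clause(s); 1 remain; assigned so far: [3, 4, 6]

Answer: 1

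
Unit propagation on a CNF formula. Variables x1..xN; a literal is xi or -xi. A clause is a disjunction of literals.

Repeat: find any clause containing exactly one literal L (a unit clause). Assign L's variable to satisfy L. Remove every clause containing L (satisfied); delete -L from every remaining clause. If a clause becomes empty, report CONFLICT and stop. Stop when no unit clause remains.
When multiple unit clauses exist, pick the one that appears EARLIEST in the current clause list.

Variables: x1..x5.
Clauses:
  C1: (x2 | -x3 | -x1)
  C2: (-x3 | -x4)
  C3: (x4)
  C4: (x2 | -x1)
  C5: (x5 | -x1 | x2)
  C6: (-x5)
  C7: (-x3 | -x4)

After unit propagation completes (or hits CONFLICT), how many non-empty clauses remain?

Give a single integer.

Answer: 2

Derivation:
unit clause [4] forces x4=T; simplify:
  drop -4 from [-3, -4] -> [-3]
  drop -4 from [-3, -4] -> [-3]
  satisfied 1 clause(s); 6 remain; assigned so far: [4]
unit clause [-3] forces x3=F; simplify:
  satisfied 3 clause(s); 3 remain; assigned so far: [3, 4]
unit clause [-5] forces x5=F; simplify:
  drop 5 from [5, -1, 2] -> [-1, 2]
  satisfied 1 clause(s); 2 remain; assigned so far: [3, 4, 5]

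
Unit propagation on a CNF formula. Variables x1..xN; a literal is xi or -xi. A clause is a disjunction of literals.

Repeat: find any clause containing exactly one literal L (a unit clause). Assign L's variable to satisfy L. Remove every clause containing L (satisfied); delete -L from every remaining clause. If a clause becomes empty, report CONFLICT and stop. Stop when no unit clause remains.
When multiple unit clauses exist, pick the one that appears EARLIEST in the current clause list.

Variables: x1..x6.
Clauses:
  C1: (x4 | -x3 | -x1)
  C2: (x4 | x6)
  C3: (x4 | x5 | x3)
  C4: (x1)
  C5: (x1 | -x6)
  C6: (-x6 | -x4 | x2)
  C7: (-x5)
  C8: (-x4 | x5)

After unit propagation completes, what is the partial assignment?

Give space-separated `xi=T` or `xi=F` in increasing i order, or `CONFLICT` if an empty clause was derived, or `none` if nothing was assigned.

unit clause [1] forces x1=T; simplify:
  drop -1 from [4, -3, -1] -> [4, -3]
  satisfied 2 clause(s); 6 remain; assigned so far: [1]
unit clause [-5] forces x5=F; simplify:
  drop 5 from [4, 5, 3] -> [4, 3]
  drop 5 from [-4, 5] -> [-4]
  satisfied 1 clause(s); 5 remain; assigned so far: [1, 5]
unit clause [-4] forces x4=F; simplify:
  drop 4 from [4, -3] -> [-3]
  drop 4 from [4, 6] -> [6]
  drop 4 from [4, 3] -> [3]
  satisfied 2 clause(s); 3 remain; assigned so far: [1, 4, 5]
unit clause [-3] forces x3=F; simplify:
  drop 3 from [3] -> [] (empty!)
  satisfied 1 clause(s); 2 remain; assigned so far: [1, 3, 4, 5]
CONFLICT (empty clause)

Answer: CONFLICT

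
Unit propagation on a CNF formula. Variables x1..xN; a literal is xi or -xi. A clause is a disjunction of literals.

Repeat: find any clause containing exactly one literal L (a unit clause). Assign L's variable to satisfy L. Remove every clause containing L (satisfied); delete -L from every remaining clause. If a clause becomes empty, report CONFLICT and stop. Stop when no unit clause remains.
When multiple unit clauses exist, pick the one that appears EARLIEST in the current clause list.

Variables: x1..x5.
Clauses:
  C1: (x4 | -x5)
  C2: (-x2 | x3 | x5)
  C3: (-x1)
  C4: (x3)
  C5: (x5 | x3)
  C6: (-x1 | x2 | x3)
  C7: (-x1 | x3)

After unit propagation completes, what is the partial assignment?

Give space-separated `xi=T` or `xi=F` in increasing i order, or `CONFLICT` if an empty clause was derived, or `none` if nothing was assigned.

unit clause [-1] forces x1=F; simplify:
  satisfied 3 clause(s); 4 remain; assigned so far: [1]
unit clause [3] forces x3=T; simplify:
  satisfied 3 clause(s); 1 remain; assigned so far: [1, 3]

Answer: x1=F x3=T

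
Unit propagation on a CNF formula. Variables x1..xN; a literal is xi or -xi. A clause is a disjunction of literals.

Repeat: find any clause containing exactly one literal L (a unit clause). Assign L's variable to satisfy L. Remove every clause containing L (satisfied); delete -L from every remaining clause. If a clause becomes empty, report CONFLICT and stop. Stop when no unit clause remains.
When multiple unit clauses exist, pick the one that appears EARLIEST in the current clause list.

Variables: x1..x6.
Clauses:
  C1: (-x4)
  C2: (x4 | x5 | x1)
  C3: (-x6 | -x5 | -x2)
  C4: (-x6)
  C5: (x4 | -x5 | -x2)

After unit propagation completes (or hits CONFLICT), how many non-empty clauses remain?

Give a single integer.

Answer: 2

Derivation:
unit clause [-4] forces x4=F; simplify:
  drop 4 from [4, 5, 1] -> [5, 1]
  drop 4 from [4, -5, -2] -> [-5, -2]
  satisfied 1 clause(s); 4 remain; assigned so far: [4]
unit clause [-6] forces x6=F; simplify:
  satisfied 2 clause(s); 2 remain; assigned so far: [4, 6]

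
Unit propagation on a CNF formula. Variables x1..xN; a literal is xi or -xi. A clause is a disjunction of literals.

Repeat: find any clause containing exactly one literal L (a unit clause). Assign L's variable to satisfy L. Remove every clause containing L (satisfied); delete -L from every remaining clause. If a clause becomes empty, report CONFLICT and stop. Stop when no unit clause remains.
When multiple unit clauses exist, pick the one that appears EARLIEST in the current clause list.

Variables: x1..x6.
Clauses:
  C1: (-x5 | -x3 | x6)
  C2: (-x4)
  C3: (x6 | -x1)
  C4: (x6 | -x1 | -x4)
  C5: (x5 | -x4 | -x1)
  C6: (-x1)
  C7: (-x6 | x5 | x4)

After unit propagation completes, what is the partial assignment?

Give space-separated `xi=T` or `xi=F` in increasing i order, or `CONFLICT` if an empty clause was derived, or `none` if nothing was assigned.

unit clause [-4] forces x4=F; simplify:
  drop 4 from [-6, 5, 4] -> [-6, 5]
  satisfied 3 clause(s); 4 remain; assigned so far: [4]
unit clause [-1] forces x1=F; simplify:
  satisfied 2 clause(s); 2 remain; assigned so far: [1, 4]

Answer: x1=F x4=F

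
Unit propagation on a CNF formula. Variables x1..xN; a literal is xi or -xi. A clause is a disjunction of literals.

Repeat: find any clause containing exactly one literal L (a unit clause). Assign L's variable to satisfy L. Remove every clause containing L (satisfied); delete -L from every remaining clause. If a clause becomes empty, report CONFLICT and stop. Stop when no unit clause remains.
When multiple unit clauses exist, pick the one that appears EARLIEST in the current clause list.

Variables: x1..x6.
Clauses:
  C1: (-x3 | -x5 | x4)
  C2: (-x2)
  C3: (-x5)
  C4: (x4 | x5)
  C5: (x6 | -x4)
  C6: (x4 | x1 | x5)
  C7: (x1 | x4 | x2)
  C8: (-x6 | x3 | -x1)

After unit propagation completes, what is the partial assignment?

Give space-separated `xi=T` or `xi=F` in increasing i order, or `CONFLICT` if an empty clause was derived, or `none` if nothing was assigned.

unit clause [-2] forces x2=F; simplify:
  drop 2 from [1, 4, 2] -> [1, 4]
  satisfied 1 clause(s); 7 remain; assigned so far: [2]
unit clause [-5] forces x5=F; simplify:
  drop 5 from [4, 5] -> [4]
  drop 5 from [4, 1, 5] -> [4, 1]
  satisfied 2 clause(s); 5 remain; assigned so far: [2, 5]
unit clause [4] forces x4=T; simplify:
  drop -4 from [6, -4] -> [6]
  satisfied 3 clause(s); 2 remain; assigned so far: [2, 4, 5]
unit clause [6] forces x6=T; simplify:
  drop -6 from [-6, 3, -1] -> [3, -1]
  satisfied 1 clause(s); 1 remain; assigned so far: [2, 4, 5, 6]

Answer: x2=F x4=T x5=F x6=T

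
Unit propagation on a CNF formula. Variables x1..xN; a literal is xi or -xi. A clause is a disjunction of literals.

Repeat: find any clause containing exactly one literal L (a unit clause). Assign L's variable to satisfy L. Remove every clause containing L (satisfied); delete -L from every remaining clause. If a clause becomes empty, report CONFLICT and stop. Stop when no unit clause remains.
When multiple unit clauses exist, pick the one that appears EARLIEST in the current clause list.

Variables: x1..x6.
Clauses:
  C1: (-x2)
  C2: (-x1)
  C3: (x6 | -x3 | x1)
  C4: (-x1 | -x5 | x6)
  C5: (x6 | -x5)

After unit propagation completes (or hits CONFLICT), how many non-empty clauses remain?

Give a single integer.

Answer: 2

Derivation:
unit clause [-2] forces x2=F; simplify:
  satisfied 1 clause(s); 4 remain; assigned so far: [2]
unit clause [-1] forces x1=F; simplify:
  drop 1 from [6, -3, 1] -> [6, -3]
  satisfied 2 clause(s); 2 remain; assigned so far: [1, 2]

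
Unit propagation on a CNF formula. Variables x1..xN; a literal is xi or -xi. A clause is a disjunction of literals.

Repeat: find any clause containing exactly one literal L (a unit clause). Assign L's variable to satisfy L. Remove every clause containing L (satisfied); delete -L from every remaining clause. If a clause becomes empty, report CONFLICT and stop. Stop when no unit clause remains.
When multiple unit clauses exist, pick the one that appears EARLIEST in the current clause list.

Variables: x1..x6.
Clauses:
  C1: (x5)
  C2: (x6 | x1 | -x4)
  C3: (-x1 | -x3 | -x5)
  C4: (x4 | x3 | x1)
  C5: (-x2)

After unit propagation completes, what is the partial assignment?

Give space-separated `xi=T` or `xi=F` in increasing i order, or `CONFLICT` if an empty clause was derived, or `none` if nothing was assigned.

Answer: x2=F x5=T

Derivation:
unit clause [5] forces x5=T; simplify:
  drop -5 from [-1, -3, -5] -> [-1, -3]
  satisfied 1 clause(s); 4 remain; assigned so far: [5]
unit clause [-2] forces x2=F; simplify:
  satisfied 1 clause(s); 3 remain; assigned so far: [2, 5]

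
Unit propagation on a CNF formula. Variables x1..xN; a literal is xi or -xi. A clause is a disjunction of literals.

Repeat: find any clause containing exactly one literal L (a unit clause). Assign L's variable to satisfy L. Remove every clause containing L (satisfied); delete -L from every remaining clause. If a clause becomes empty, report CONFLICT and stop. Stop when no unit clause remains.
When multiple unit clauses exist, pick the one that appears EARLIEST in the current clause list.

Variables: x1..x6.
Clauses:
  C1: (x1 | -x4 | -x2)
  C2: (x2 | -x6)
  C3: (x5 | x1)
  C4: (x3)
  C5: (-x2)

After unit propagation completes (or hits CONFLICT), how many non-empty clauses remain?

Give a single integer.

Answer: 1

Derivation:
unit clause [3] forces x3=T; simplify:
  satisfied 1 clause(s); 4 remain; assigned so far: [3]
unit clause [-2] forces x2=F; simplify:
  drop 2 from [2, -6] -> [-6]
  satisfied 2 clause(s); 2 remain; assigned so far: [2, 3]
unit clause [-6] forces x6=F; simplify:
  satisfied 1 clause(s); 1 remain; assigned so far: [2, 3, 6]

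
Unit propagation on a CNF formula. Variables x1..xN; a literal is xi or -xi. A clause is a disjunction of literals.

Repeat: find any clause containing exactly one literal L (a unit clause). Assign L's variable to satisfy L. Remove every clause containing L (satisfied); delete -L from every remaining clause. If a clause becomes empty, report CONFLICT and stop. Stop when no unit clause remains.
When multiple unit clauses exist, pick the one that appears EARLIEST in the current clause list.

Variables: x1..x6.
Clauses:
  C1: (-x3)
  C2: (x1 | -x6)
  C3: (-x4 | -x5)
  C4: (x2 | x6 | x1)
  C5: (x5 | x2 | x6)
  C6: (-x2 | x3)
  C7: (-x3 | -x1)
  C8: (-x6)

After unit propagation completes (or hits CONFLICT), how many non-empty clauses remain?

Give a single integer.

unit clause [-3] forces x3=F; simplify:
  drop 3 from [-2, 3] -> [-2]
  satisfied 2 clause(s); 6 remain; assigned so far: [3]
unit clause [-2] forces x2=F; simplify:
  drop 2 from [2, 6, 1] -> [6, 1]
  drop 2 from [5, 2, 6] -> [5, 6]
  satisfied 1 clause(s); 5 remain; assigned so far: [2, 3]
unit clause [-6] forces x6=F; simplify:
  drop 6 from [6, 1] -> [1]
  drop 6 from [5, 6] -> [5]
  satisfied 2 clause(s); 3 remain; assigned so far: [2, 3, 6]
unit clause [1] forces x1=T; simplify:
  satisfied 1 clause(s); 2 remain; assigned so far: [1, 2, 3, 6]
unit clause [5] forces x5=T; simplify:
  drop -5 from [-4, -5] -> [-4]
  satisfied 1 clause(s); 1 remain; assigned so far: [1, 2, 3, 5, 6]
unit clause [-4] forces x4=F; simplify:
  satisfied 1 clause(s); 0 remain; assigned so far: [1, 2, 3, 4, 5, 6]

Answer: 0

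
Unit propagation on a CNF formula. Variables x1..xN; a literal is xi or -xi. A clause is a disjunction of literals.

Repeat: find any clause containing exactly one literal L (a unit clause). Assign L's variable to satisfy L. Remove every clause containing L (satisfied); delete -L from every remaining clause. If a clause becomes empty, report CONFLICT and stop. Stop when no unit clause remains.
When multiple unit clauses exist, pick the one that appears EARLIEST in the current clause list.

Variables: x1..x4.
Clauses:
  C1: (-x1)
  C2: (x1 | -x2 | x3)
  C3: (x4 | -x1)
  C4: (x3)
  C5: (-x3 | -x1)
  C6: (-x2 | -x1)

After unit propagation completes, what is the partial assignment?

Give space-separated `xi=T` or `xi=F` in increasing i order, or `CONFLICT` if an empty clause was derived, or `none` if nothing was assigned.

Answer: x1=F x3=T

Derivation:
unit clause [-1] forces x1=F; simplify:
  drop 1 from [1, -2, 3] -> [-2, 3]
  satisfied 4 clause(s); 2 remain; assigned so far: [1]
unit clause [3] forces x3=T; simplify:
  satisfied 2 clause(s); 0 remain; assigned so far: [1, 3]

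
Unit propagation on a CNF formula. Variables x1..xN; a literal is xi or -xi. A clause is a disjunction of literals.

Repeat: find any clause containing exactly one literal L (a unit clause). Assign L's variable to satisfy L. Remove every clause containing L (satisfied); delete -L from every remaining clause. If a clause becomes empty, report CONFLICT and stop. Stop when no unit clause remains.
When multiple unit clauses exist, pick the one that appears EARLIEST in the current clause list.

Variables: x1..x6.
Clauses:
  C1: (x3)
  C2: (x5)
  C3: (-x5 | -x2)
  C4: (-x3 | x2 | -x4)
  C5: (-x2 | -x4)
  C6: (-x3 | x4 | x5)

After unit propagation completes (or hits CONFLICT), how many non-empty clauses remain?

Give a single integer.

unit clause [3] forces x3=T; simplify:
  drop -3 from [-3, 2, -4] -> [2, -4]
  drop -3 from [-3, 4, 5] -> [4, 5]
  satisfied 1 clause(s); 5 remain; assigned so far: [3]
unit clause [5] forces x5=T; simplify:
  drop -5 from [-5, -2] -> [-2]
  satisfied 2 clause(s); 3 remain; assigned so far: [3, 5]
unit clause [-2] forces x2=F; simplify:
  drop 2 from [2, -4] -> [-4]
  satisfied 2 clause(s); 1 remain; assigned so far: [2, 3, 5]
unit clause [-4] forces x4=F; simplify:
  satisfied 1 clause(s); 0 remain; assigned so far: [2, 3, 4, 5]

Answer: 0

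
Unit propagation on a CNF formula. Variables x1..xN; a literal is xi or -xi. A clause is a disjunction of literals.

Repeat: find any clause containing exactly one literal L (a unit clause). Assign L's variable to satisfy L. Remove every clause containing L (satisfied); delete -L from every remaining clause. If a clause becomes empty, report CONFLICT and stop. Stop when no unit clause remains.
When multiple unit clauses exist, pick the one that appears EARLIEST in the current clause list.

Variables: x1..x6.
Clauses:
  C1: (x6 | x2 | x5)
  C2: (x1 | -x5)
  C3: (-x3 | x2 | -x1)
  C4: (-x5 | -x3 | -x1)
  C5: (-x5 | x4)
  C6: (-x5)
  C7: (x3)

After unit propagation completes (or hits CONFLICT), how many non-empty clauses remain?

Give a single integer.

unit clause [-5] forces x5=F; simplify:
  drop 5 from [6, 2, 5] -> [6, 2]
  satisfied 4 clause(s); 3 remain; assigned so far: [5]
unit clause [3] forces x3=T; simplify:
  drop -3 from [-3, 2, -1] -> [2, -1]
  satisfied 1 clause(s); 2 remain; assigned so far: [3, 5]

Answer: 2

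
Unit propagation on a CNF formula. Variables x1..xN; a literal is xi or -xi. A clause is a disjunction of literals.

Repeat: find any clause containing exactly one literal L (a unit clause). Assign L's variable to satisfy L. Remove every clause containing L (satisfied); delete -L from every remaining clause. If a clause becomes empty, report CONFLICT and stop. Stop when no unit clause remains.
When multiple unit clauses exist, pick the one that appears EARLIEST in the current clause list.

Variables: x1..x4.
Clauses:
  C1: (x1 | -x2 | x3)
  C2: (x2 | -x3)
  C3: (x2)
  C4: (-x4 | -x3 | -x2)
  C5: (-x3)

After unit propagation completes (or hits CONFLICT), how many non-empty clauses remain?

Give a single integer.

Answer: 0

Derivation:
unit clause [2] forces x2=T; simplify:
  drop -2 from [1, -2, 3] -> [1, 3]
  drop -2 from [-4, -3, -2] -> [-4, -3]
  satisfied 2 clause(s); 3 remain; assigned so far: [2]
unit clause [-3] forces x3=F; simplify:
  drop 3 from [1, 3] -> [1]
  satisfied 2 clause(s); 1 remain; assigned so far: [2, 3]
unit clause [1] forces x1=T; simplify:
  satisfied 1 clause(s); 0 remain; assigned so far: [1, 2, 3]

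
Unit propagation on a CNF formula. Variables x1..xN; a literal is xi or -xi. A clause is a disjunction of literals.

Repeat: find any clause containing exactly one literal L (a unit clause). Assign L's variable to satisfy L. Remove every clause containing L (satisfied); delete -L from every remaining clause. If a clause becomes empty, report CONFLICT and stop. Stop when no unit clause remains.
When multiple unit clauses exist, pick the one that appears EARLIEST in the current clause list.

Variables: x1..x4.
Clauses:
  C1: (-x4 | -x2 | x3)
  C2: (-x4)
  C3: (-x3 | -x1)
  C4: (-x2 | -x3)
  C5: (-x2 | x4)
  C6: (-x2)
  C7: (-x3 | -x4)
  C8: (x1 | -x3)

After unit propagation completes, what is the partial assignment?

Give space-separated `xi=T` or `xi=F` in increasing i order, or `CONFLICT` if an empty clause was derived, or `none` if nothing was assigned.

Answer: x2=F x4=F

Derivation:
unit clause [-4] forces x4=F; simplify:
  drop 4 from [-2, 4] -> [-2]
  satisfied 3 clause(s); 5 remain; assigned so far: [4]
unit clause [-2] forces x2=F; simplify:
  satisfied 3 clause(s); 2 remain; assigned so far: [2, 4]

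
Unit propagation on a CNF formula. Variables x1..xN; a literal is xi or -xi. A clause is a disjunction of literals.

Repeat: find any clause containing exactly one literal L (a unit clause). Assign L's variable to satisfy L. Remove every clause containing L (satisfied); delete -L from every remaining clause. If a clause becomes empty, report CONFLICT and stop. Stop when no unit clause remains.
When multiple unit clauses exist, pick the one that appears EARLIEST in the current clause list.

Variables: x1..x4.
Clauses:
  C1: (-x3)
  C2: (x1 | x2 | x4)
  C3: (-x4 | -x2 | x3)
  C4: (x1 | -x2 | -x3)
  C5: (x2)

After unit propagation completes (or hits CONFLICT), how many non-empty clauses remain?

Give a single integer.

Answer: 0

Derivation:
unit clause [-3] forces x3=F; simplify:
  drop 3 from [-4, -2, 3] -> [-4, -2]
  satisfied 2 clause(s); 3 remain; assigned so far: [3]
unit clause [2] forces x2=T; simplify:
  drop -2 from [-4, -2] -> [-4]
  satisfied 2 clause(s); 1 remain; assigned so far: [2, 3]
unit clause [-4] forces x4=F; simplify:
  satisfied 1 clause(s); 0 remain; assigned so far: [2, 3, 4]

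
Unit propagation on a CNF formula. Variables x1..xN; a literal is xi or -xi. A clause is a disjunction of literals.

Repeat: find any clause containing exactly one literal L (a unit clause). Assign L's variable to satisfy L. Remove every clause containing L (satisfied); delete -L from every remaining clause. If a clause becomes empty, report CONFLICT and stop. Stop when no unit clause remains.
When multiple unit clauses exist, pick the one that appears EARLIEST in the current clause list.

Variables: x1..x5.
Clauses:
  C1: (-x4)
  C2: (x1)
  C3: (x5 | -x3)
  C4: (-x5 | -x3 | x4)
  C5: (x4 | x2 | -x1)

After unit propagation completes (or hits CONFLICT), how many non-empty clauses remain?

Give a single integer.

unit clause [-4] forces x4=F; simplify:
  drop 4 from [-5, -3, 4] -> [-5, -3]
  drop 4 from [4, 2, -1] -> [2, -1]
  satisfied 1 clause(s); 4 remain; assigned so far: [4]
unit clause [1] forces x1=T; simplify:
  drop -1 from [2, -1] -> [2]
  satisfied 1 clause(s); 3 remain; assigned so far: [1, 4]
unit clause [2] forces x2=T; simplify:
  satisfied 1 clause(s); 2 remain; assigned so far: [1, 2, 4]

Answer: 2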